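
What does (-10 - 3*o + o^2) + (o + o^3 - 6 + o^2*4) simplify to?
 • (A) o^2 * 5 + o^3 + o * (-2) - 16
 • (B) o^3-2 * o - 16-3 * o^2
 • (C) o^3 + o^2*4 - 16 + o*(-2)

Adding the polynomials and combining like terms:
(-10 - 3*o + o^2) + (o + o^3 - 6 + o^2*4)
= o^2 * 5 + o^3 + o * (-2) - 16
A) o^2 * 5 + o^3 + o * (-2) - 16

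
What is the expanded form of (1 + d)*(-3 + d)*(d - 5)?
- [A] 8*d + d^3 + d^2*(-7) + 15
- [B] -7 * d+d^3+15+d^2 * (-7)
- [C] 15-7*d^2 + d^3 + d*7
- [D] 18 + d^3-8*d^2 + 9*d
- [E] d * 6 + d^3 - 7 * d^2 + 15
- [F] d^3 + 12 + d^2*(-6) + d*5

Expanding (1 + d)*(-3 + d)*(d - 5):
= 15-7*d^2 + d^3 + d*7
C) 15-7*d^2 + d^3 + d*7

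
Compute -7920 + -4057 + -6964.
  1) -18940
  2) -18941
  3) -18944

First: -7920 + -4057 = -11977
Then: -11977 + -6964 = -18941
2) -18941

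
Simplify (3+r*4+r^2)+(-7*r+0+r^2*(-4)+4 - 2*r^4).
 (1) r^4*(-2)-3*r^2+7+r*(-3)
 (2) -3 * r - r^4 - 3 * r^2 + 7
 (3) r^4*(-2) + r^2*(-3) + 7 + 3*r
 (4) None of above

Adding the polynomials and combining like terms:
(3 + r*4 + r^2) + (-7*r + 0 + r^2*(-4) + 4 - 2*r^4)
= r^4*(-2)-3*r^2+7+r*(-3)
1) r^4*(-2)-3*r^2+7+r*(-3)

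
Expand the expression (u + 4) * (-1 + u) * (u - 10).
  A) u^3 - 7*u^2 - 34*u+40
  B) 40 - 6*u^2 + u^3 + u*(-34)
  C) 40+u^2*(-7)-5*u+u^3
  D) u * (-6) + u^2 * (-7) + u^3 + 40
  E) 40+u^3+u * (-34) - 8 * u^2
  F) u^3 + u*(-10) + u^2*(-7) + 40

Expanding (u + 4) * (-1 + u) * (u - 10):
= u^3 - 7*u^2 - 34*u+40
A) u^3 - 7*u^2 - 34*u+40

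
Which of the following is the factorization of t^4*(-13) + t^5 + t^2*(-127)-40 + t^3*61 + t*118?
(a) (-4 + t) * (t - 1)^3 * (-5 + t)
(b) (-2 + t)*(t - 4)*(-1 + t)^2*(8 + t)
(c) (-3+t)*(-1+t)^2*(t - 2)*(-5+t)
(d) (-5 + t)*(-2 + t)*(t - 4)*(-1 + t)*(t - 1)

We need to factor t^4*(-13) + t^5 + t^2*(-127)-40 + t^3*61 + t*118.
The factored form is (-5 + t)*(-2 + t)*(t - 4)*(-1 + t)*(t - 1).
d) (-5 + t)*(-2 + t)*(t - 4)*(-1 + t)*(t - 1)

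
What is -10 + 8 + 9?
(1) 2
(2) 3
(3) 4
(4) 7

First: -10 + 8 = -2
Then: -2 + 9 = 7
4) 7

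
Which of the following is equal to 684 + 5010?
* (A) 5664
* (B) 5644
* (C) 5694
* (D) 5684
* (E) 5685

684 + 5010 = 5694
C) 5694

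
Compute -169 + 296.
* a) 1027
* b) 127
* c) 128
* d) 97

-169 + 296 = 127
b) 127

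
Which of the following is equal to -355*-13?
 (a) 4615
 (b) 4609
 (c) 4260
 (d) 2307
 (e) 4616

-355 * -13 = 4615
a) 4615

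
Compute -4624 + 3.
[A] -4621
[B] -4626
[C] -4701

-4624 + 3 = -4621
A) -4621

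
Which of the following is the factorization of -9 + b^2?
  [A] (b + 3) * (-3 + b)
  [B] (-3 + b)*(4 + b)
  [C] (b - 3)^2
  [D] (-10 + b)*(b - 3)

We need to factor -9 + b^2.
The factored form is (b + 3) * (-3 + b).
A) (b + 3) * (-3 + b)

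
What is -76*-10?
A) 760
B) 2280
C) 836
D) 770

-76 * -10 = 760
A) 760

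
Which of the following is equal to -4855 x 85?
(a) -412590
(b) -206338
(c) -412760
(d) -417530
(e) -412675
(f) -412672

-4855 * 85 = -412675
e) -412675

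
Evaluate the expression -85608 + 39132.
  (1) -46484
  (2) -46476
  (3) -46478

-85608 + 39132 = -46476
2) -46476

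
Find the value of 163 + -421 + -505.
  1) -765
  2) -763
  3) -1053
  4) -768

First: 163 + -421 = -258
Then: -258 + -505 = -763
2) -763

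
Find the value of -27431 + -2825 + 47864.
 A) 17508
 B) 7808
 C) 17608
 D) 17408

First: -27431 + -2825 = -30256
Then: -30256 + 47864 = 17608
C) 17608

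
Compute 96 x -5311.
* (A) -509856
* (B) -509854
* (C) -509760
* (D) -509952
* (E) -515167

96 * -5311 = -509856
A) -509856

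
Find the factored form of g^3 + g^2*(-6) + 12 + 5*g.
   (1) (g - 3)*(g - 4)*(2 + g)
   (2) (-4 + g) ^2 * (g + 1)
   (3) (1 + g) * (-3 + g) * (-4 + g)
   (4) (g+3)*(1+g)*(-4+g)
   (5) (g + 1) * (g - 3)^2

We need to factor g^3 + g^2*(-6) + 12 + 5*g.
The factored form is (1 + g) * (-3 + g) * (-4 + g).
3) (1 + g) * (-3 + g) * (-4 + g)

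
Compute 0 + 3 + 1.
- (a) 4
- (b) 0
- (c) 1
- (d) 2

First: 0 + 3 = 3
Then: 3 + 1 = 4
a) 4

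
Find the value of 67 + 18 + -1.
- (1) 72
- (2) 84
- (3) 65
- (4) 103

First: 67 + 18 = 85
Then: 85 + -1 = 84
2) 84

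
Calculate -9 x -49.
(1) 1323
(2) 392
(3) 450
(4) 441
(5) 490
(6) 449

-9 * -49 = 441
4) 441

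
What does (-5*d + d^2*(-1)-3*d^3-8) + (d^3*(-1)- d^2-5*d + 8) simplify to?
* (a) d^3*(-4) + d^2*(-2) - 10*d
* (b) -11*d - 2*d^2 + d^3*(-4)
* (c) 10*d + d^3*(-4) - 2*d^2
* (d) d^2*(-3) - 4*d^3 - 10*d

Adding the polynomials and combining like terms:
(-5*d + d^2*(-1) - 3*d^3 - 8) + (d^3*(-1) - d^2 - 5*d + 8)
= d^3*(-4) + d^2*(-2) - 10*d
a) d^3*(-4) + d^2*(-2) - 10*d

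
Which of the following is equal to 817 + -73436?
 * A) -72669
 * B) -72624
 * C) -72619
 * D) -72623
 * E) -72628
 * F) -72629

817 + -73436 = -72619
C) -72619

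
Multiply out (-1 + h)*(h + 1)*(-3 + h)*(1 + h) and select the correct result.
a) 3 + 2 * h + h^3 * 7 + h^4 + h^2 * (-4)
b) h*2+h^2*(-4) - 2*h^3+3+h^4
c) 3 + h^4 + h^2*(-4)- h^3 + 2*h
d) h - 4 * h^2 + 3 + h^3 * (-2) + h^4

Expanding (-1 + h)*(h + 1)*(-3 + h)*(1 + h):
= h*2+h^2*(-4) - 2*h^3+3+h^4
b) h*2+h^2*(-4) - 2*h^3+3+h^4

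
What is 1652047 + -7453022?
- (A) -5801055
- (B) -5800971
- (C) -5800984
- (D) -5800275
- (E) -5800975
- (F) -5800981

1652047 + -7453022 = -5800975
E) -5800975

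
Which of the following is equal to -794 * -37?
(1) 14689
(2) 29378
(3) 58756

-794 * -37 = 29378
2) 29378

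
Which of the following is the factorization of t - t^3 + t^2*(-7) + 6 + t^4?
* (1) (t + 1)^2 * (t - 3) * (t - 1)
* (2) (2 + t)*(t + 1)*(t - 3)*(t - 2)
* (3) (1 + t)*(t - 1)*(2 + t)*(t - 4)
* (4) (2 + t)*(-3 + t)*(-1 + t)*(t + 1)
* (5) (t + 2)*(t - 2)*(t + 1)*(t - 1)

We need to factor t - t^3 + t^2*(-7) + 6 + t^4.
The factored form is (2 + t)*(-3 + t)*(-1 + t)*(t + 1).
4) (2 + t)*(-3 + t)*(-1 + t)*(t + 1)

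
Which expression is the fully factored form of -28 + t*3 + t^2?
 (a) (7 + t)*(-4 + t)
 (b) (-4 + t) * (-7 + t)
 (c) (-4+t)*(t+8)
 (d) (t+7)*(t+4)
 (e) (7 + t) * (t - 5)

We need to factor -28 + t*3 + t^2.
The factored form is (7 + t)*(-4 + t).
a) (7 + t)*(-4 + t)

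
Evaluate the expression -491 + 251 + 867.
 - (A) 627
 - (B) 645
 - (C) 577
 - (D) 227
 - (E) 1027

First: -491 + 251 = -240
Then: -240 + 867 = 627
A) 627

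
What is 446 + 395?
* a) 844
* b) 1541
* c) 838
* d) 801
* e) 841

446 + 395 = 841
e) 841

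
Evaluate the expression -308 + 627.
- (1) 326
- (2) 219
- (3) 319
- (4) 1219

-308 + 627 = 319
3) 319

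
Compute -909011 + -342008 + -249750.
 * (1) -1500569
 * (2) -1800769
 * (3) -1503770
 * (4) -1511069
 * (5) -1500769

First: -909011 + -342008 = -1251019
Then: -1251019 + -249750 = -1500769
5) -1500769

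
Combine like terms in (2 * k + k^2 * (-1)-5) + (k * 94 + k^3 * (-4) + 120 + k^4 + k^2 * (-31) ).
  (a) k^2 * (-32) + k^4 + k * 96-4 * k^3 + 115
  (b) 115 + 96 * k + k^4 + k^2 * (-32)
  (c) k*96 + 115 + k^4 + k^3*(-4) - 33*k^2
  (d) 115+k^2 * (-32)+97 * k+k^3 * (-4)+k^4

Adding the polynomials and combining like terms:
(2*k + k^2*(-1) - 5) + (k*94 + k^3*(-4) + 120 + k^4 + k^2*(-31))
= k^2 * (-32) + k^4 + k * 96-4 * k^3 + 115
a) k^2 * (-32) + k^4 + k * 96-4 * k^3 + 115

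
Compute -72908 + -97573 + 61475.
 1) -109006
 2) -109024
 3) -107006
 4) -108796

First: -72908 + -97573 = -170481
Then: -170481 + 61475 = -109006
1) -109006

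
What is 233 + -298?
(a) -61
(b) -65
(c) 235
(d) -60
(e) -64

233 + -298 = -65
b) -65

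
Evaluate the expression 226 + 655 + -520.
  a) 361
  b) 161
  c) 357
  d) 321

First: 226 + 655 = 881
Then: 881 + -520 = 361
a) 361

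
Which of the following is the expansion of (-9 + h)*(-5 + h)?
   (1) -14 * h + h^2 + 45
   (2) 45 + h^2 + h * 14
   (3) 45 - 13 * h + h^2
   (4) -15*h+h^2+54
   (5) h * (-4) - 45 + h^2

Expanding (-9 + h)*(-5 + h):
= -14 * h + h^2 + 45
1) -14 * h + h^2 + 45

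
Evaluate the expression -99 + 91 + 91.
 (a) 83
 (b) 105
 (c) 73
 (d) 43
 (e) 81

First: -99 + 91 = -8
Then: -8 + 91 = 83
a) 83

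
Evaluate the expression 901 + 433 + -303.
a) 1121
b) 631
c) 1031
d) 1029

First: 901 + 433 = 1334
Then: 1334 + -303 = 1031
c) 1031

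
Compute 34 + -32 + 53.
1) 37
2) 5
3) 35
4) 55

First: 34 + -32 = 2
Then: 2 + 53 = 55
4) 55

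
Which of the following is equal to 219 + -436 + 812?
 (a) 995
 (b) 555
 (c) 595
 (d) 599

First: 219 + -436 = -217
Then: -217 + 812 = 595
c) 595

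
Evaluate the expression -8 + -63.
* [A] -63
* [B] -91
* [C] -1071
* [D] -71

-8 + -63 = -71
D) -71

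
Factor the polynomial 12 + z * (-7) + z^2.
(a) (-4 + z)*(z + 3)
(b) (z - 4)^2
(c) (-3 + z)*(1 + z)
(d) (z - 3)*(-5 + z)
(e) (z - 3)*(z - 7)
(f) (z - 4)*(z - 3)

We need to factor 12 + z * (-7) + z^2.
The factored form is (z - 4)*(z - 3).
f) (z - 4)*(z - 3)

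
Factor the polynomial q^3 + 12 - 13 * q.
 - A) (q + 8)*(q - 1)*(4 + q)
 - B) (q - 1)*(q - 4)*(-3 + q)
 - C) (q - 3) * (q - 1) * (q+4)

We need to factor q^3 + 12 - 13 * q.
The factored form is (q - 3) * (q - 1) * (q+4).
C) (q - 3) * (q - 1) * (q+4)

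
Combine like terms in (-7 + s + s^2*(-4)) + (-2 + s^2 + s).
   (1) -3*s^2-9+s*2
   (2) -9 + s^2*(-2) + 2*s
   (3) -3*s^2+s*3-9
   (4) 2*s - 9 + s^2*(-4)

Adding the polynomials and combining like terms:
(-7 + s + s^2*(-4)) + (-2 + s^2 + s)
= -3*s^2-9+s*2
1) -3*s^2-9+s*2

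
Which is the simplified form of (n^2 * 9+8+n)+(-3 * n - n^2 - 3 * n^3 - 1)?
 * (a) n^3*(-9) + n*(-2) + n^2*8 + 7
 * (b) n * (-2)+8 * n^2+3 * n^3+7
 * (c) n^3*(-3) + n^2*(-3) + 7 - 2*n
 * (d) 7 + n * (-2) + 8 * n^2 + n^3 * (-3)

Adding the polynomials and combining like terms:
(n^2*9 + 8 + n) + (-3*n - n^2 - 3*n^3 - 1)
= 7 + n * (-2) + 8 * n^2 + n^3 * (-3)
d) 7 + n * (-2) + 8 * n^2 + n^3 * (-3)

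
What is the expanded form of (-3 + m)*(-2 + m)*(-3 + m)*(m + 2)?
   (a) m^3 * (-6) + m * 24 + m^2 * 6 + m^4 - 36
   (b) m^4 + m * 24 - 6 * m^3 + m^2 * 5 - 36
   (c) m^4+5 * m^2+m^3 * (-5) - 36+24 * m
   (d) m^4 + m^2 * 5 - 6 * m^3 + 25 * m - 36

Expanding (-3 + m)*(-2 + m)*(-3 + m)*(m + 2):
= m^4 + m * 24 - 6 * m^3 + m^2 * 5 - 36
b) m^4 + m * 24 - 6 * m^3 + m^2 * 5 - 36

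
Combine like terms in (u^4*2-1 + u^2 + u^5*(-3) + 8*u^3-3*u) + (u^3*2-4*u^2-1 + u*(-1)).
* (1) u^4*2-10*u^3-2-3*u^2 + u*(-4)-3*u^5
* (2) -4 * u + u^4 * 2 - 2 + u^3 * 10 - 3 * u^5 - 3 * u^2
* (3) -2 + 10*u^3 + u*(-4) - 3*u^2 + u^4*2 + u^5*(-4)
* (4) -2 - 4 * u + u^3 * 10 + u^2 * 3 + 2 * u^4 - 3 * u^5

Adding the polynomials and combining like terms:
(u^4*2 - 1 + u^2 + u^5*(-3) + 8*u^3 - 3*u) + (u^3*2 - 4*u^2 - 1 + u*(-1))
= -4 * u + u^4 * 2 - 2 + u^3 * 10 - 3 * u^5 - 3 * u^2
2) -4 * u + u^4 * 2 - 2 + u^3 * 10 - 3 * u^5 - 3 * u^2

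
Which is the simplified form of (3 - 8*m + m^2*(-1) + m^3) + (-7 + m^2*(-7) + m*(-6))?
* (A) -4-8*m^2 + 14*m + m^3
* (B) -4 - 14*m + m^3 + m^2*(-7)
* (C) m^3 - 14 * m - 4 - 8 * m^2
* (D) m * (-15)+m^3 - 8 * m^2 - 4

Adding the polynomials and combining like terms:
(3 - 8*m + m^2*(-1) + m^3) + (-7 + m^2*(-7) + m*(-6))
= m^3 - 14 * m - 4 - 8 * m^2
C) m^3 - 14 * m - 4 - 8 * m^2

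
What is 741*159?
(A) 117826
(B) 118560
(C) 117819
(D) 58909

741 * 159 = 117819
C) 117819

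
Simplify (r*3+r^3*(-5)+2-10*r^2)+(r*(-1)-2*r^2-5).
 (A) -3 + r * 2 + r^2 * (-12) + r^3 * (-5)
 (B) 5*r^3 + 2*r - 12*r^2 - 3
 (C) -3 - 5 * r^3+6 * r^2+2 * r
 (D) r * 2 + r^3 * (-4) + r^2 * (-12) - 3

Adding the polynomials and combining like terms:
(r*3 + r^3*(-5) + 2 - 10*r^2) + (r*(-1) - 2*r^2 - 5)
= -3 + r * 2 + r^2 * (-12) + r^3 * (-5)
A) -3 + r * 2 + r^2 * (-12) + r^3 * (-5)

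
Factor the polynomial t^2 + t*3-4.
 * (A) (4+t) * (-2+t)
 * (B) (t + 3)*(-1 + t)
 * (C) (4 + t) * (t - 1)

We need to factor t^2 + t*3-4.
The factored form is (4 + t) * (t - 1).
C) (4 + t) * (t - 1)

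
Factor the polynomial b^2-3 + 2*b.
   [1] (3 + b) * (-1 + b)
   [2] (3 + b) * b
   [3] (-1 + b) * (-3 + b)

We need to factor b^2-3 + 2*b.
The factored form is (3 + b) * (-1 + b).
1) (3 + b) * (-1 + b)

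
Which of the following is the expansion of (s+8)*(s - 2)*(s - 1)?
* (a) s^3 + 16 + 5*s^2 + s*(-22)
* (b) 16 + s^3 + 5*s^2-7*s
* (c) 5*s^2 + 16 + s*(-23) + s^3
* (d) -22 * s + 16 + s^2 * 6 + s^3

Expanding (s+8)*(s - 2)*(s - 1):
= s^3 + 16 + 5*s^2 + s*(-22)
a) s^3 + 16 + 5*s^2 + s*(-22)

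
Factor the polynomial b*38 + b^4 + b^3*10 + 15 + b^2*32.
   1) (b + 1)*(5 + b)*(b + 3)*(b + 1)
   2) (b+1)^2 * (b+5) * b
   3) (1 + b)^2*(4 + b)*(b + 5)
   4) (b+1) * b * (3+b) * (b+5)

We need to factor b*38 + b^4 + b^3*10 + 15 + b^2*32.
The factored form is (b + 1)*(5 + b)*(b + 3)*(b + 1).
1) (b + 1)*(5 + b)*(b + 3)*(b + 1)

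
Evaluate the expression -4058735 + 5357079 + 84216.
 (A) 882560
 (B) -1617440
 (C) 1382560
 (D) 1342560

First: -4058735 + 5357079 = 1298344
Then: 1298344 + 84216 = 1382560
C) 1382560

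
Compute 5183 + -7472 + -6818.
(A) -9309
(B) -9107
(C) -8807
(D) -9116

First: 5183 + -7472 = -2289
Then: -2289 + -6818 = -9107
B) -9107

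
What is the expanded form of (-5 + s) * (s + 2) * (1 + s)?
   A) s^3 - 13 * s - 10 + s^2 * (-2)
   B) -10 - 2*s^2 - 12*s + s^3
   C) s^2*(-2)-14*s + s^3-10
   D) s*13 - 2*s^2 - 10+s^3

Expanding (-5 + s) * (s + 2) * (1 + s):
= s^3 - 13 * s - 10 + s^2 * (-2)
A) s^3 - 13 * s - 10 + s^2 * (-2)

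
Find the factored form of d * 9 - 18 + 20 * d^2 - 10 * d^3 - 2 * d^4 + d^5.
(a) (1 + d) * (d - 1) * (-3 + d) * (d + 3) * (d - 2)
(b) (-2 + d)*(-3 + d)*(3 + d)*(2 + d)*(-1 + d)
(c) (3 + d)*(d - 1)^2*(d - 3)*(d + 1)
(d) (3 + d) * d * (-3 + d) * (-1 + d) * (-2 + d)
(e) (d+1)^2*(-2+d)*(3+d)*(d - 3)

We need to factor d * 9 - 18 + 20 * d^2 - 10 * d^3 - 2 * d^4 + d^5.
The factored form is (1 + d) * (d - 1) * (-3 + d) * (d + 3) * (d - 2).
a) (1 + d) * (d - 1) * (-3 + d) * (d + 3) * (d - 2)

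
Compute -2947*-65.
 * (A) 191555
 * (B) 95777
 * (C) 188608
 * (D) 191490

-2947 * -65 = 191555
A) 191555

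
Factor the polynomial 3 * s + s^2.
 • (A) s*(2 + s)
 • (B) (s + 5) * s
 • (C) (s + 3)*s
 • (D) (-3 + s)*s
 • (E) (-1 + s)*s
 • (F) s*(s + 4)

We need to factor 3 * s + s^2.
The factored form is (s + 3)*s.
C) (s + 3)*s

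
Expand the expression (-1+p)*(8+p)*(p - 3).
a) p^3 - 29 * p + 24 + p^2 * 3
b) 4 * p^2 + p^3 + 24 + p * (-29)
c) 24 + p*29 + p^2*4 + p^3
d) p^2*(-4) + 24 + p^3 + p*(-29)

Expanding (-1+p)*(8+p)*(p - 3):
= 4 * p^2 + p^3 + 24 + p * (-29)
b) 4 * p^2 + p^3 + 24 + p * (-29)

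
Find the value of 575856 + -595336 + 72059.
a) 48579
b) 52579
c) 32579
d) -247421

First: 575856 + -595336 = -19480
Then: -19480 + 72059 = 52579
b) 52579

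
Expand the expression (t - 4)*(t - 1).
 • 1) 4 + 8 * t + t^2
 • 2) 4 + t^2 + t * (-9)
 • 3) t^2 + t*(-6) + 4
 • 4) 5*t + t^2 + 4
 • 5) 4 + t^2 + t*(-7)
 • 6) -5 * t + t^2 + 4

Expanding (t - 4)*(t - 1):
= -5 * t + t^2 + 4
6) -5 * t + t^2 + 4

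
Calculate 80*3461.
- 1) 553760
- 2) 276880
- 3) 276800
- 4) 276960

80 * 3461 = 276880
2) 276880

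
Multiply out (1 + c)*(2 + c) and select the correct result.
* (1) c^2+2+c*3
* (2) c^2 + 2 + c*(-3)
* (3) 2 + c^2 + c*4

Expanding (1 + c)*(2 + c):
= c^2+2+c*3
1) c^2+2+c*3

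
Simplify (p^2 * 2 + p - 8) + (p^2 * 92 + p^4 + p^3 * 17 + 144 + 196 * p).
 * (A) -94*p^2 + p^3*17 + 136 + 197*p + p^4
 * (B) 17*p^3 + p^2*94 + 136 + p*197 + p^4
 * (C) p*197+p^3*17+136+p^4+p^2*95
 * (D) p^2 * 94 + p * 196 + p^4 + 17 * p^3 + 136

Adding the polynomials and combining like terms:
(p^2*2 + p - 8) + (p^2*92 + p^4 + p^3*17 + 144 + 196*p)
= 17*p^3 + p^2*94 + 136 + p*197 + p^4
B) 17*p^3 + p^2*94 + 136 + p*197 + p^4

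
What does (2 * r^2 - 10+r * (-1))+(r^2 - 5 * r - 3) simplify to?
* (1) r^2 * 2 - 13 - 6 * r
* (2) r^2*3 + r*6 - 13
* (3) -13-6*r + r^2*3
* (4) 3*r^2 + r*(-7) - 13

Adding the polynomials and combining like terms:
(2*r^2 - 10 + r*(-1)) + (r^2 - 5*r - 3)
= -13-6*r + r^2*3
3) -13-6*r + r^2*3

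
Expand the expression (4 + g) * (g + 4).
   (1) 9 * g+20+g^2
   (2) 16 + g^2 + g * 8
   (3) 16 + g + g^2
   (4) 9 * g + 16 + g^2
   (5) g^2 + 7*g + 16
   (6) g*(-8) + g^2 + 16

Expanding (4 + g) * (g + 4):
= 16 + g^2 + g * 8
2) 16 + g^2 + g * 8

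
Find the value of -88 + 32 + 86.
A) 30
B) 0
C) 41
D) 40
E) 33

First: -88 + 32 = -56
Then: -56 + 86 = 30
A) 30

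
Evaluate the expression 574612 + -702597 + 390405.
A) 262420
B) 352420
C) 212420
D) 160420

First: 574612 + -702597 = -127985
Then: -127985 + 390405 = 262420
A) 262420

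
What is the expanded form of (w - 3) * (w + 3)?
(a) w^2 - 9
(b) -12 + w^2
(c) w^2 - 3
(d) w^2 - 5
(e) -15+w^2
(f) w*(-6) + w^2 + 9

Expanding (w - 3) * (w + 3):
= w^2 - 9
a) w^2 - 9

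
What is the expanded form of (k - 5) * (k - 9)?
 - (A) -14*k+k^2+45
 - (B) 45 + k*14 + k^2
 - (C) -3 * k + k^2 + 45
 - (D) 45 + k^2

Expanding (k - 5) * (k - 9):
= -14*k+k^2+45
A) -14*k+k^2+45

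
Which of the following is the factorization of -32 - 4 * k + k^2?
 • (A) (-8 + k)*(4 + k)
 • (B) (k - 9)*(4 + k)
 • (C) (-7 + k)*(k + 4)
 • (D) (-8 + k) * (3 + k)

We need to factor -32 - 4 * k + k^2.
The factored form is (-8 + k)*(4 + k).
A) (-8 + k)*(4 + k)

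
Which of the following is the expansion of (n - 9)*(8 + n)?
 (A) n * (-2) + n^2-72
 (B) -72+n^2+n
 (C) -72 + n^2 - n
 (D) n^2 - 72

Expanding (n - 9)*(8 + n):
= -72 + n^2 - n
C) -72 + n^2 - n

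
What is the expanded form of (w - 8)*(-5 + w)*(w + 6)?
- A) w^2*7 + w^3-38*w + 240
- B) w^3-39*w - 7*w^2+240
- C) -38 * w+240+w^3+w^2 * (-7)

Expanding (w - 8)*(-5 + w)*(w + 6):
= -38 * w+240+w^3+w^2 * (-7)
C) -38 * w+240+w^3+w^2 * (-7)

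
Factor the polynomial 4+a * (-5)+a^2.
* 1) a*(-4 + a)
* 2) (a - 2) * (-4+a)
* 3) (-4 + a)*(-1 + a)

We need to factor 4+a * (-5)+a^2.
The factored form is (-4 + a)*(-1 + a).
3) (-4 + a)*(-1 + a)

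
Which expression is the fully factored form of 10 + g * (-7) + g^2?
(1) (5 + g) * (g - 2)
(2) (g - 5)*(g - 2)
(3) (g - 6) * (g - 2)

We need to factor 10 + g * (-7) + g^2.
The factored form is (g - 5)*(g - 2).
2) (g - 5)*(g - 2)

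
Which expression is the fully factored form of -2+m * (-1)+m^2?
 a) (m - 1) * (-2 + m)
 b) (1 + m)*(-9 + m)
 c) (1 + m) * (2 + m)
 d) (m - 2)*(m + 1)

We need to factor -2+m * (-1)+m^2.
The factored form is (m - 2)*(m + 1).
d) (m - 2)*(m + 1)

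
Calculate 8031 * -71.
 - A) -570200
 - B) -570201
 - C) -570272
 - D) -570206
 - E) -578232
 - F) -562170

8031 * -71 = -570201
B) -570201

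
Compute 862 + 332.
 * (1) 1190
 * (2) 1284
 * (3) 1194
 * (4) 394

862 + 332 = 1194
3) 1194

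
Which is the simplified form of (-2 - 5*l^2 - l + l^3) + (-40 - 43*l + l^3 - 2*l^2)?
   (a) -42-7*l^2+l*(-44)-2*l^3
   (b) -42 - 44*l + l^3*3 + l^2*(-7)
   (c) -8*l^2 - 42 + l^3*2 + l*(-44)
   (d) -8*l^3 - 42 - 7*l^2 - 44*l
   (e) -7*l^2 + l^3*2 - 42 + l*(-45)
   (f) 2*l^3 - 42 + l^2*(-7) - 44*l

Adding the polynomials and combining like terms:
(-2 - 5*l^2 - l + l^3) + (-40 - 43*l + l^3 - 2*l^2)
= 2*l^3 - 42 + l^2*(-7) - 44*l
f) 2*l^3 - 42 + l^2*(-7) - 44*l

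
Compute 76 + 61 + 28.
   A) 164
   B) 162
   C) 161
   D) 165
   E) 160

First: 76 + 61 = 137
Then: 137 + 28 = 165
D) 165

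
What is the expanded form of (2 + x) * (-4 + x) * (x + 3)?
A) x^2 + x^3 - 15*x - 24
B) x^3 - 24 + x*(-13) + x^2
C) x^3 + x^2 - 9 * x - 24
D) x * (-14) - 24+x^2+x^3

Expanding (2 + x) * (-4 + x) * (x + 3):
= x * (-14) - 24+x^2+x^3
D) x * (-14) - 24+x^2+x^3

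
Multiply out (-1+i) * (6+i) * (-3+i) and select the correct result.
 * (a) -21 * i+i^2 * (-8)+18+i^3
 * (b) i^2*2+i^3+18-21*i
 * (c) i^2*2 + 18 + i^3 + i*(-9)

Expanding (-1+i) * (6+i) * (-3+i):
= i^2*2+i^3+18-21*i
b) i^2*2+i^3+18-21*i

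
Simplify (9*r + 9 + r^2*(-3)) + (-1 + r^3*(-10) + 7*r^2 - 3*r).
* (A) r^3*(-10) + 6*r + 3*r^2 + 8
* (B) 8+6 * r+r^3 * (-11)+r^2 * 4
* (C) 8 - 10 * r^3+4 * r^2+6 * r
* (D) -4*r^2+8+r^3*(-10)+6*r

Adding the polynomials and combining like terms:
(9*r + 9 + r^2*(-3)) + (-1 + r^3*(-10) + 7*r^2 - 3*r)
= 8 - 10 * r^3+4 * r^2+6 * r
C) 8 - 10 * r^3+4 * r^2+6 * r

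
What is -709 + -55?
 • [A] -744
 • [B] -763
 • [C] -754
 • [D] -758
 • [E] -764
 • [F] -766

-709 + -55 = -764
E) -764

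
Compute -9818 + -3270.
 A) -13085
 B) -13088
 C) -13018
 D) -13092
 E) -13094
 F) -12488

-9818 + -3270 = -13088
B) -13088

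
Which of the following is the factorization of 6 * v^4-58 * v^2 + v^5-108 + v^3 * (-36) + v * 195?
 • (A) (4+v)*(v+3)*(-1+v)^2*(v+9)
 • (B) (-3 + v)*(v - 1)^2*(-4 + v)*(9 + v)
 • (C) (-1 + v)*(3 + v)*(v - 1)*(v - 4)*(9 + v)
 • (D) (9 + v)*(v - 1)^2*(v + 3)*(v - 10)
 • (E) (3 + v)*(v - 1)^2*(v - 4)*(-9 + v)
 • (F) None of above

We need to factor 6 * v^4-58 * v^2 + v^5-108 + v^3 * (-36) + v * 195.
The factored form is (-1 + v)*(3 + v)*(v - 1)*(v - 4)*(9 + v).
C) (-1 + v)*(3 + v)*(v - 1)*(v - 4)*(9 + v)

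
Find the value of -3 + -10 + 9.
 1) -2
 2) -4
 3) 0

First: -3 + -10 = -13
Then: -13 + 9 = -4
2) -4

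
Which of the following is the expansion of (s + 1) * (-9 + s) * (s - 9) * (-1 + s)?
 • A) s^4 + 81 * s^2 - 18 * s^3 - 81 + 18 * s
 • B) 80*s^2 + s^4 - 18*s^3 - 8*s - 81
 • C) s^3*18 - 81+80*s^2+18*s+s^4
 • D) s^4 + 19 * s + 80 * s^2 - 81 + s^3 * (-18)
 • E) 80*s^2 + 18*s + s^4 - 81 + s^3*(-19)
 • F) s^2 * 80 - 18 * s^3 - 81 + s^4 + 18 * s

Expanding (s + 1) * (-9 + s) * (s - 9) * (-1 + s):
= s^2 * 80 - 18 * s^3 - 81 + s^4 + 18 * s
F) s^2 * 80 - 18 * s^3 - 81 + s^4 + 18 * s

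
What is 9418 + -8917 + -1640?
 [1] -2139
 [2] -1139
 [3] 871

First: 9418 + -8917 = 501
Then: 501 + -1640 = -1139
2) -1139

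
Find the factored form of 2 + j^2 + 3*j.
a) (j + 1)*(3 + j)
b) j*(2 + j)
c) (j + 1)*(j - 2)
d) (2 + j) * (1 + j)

We need to factor 2 + j^2 + 3*j.
The factored form is (2 + j) * (1 + j).
d) (2 + j) * (1 + j)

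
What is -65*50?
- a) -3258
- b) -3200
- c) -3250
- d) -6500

-65 * 50 = -3250
c) -3250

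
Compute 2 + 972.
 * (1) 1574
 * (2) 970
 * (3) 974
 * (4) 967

2 + 972 = 974
3) 974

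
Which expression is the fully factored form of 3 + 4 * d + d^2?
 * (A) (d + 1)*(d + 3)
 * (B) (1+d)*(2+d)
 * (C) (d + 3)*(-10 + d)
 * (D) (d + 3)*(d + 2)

We need to factor 3 + 4 * d + d^2.
The factored form is (d + 1)*(d + 3).
A) (d + 1)*(d + 3)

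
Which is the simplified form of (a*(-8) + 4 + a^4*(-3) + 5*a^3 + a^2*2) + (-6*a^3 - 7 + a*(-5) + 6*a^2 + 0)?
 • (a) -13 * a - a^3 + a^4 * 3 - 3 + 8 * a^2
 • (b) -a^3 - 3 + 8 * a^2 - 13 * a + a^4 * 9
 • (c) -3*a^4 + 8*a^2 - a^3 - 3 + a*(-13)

Adding the polynomials and combining like terms:
(a*(-8) + 4 + a^4*(-3) + 5*a^3 + a^2*2) + (-6*a^3 - 7 + a*(-5) + 6*a^2 + 0)
= -3*a^4 + 8*a^2 - a^3 - 3 + a*(-13)
c) -3*a^4 + 8*a^2 - a^3 - 3 + a*(-13)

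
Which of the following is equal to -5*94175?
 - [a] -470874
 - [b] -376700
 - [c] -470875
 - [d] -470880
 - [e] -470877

-5 * 94175 = -470875
c) -470875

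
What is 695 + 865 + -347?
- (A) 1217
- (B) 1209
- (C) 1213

First: 695 + 865 = 1560
Then: 1560 + -347 = 1213
C) 1213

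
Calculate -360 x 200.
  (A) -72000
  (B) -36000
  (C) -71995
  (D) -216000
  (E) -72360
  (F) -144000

-360 * 200 = -72000
A) -72000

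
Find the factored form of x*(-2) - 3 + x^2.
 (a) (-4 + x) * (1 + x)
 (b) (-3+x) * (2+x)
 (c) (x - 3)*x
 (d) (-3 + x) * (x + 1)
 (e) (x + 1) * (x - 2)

We need to factor x*(-2) - 3 + x^2.
The factored form is (-3 + x) * (x + 1).
d) (-3 + x) * (x + 1)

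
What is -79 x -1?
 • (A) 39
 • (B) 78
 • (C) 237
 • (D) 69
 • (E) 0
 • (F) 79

-79 * -1 = 79
F) 79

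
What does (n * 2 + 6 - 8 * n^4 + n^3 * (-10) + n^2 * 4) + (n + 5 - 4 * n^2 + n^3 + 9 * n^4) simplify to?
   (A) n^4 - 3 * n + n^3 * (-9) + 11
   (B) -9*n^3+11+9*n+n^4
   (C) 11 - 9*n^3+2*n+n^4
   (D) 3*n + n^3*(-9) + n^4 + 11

Adding the polynomials and combining like terms:
(n*2 + 6 - 8*n^4 + n^3*(-10) + n^2*4) + (n + 5 - 4*n^2 + n^3 + 9*n^4)
= 3*n + n^3*(-9) + n^4 + 11
D) 3*n + n^3*(-9) + n^4 + 11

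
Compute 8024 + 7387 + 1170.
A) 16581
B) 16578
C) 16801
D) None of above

First: 8024 + 7387 = 15411
Then: 15411 + 1170 = 16581
A) 16581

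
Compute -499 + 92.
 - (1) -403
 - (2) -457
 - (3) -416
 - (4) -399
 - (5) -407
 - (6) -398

-499 + 92 = -407
5) -407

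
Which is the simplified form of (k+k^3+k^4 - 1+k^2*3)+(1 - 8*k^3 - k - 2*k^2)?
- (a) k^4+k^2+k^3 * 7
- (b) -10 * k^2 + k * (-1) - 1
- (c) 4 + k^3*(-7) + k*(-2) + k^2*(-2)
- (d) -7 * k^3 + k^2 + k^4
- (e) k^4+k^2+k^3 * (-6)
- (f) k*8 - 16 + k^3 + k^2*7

Adding the polynomials and combining like terms:
(k + k^3 + k^4 - 1 + k^2*3) + (1 - 8*k^3 - k - 2*k^2)
= -7 * k^3 + k^2 + k^4
d) -7 * k^3 + k^2 + k^4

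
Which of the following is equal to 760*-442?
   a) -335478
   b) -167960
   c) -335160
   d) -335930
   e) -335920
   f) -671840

760 * -442 = -335920
e) -335920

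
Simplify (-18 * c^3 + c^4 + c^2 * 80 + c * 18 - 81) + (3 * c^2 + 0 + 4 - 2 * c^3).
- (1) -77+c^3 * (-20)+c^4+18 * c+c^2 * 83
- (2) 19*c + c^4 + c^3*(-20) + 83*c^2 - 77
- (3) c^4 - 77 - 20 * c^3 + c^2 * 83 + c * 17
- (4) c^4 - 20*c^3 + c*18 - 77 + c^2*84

Adding the polynomials and combining like terms:
(-18*c^3 + c^4 + c^2*80 + c*18 - 81) + (3*c^2 + 0 + 4 - 2*c^3)
= -77+c^3 * (-20)+c^4+18 * c+c^2 * 83
1) -77+c^3 * (-20)+c^4+18 * c+c^2 * 83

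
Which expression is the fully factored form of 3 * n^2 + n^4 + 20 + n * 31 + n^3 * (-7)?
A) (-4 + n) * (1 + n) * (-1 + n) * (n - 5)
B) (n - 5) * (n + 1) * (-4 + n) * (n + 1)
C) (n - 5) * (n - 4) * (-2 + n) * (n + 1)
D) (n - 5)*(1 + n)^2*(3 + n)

We need to factor 3 * n^2 + n^4 + 20 + n * 31 + n^3 * (-7).
The factored form is (n - 5) * (n + 1) * (-4 + n) * (n + 1).
B) (n - 5) * (n + 1) * (-4 + n) * (n + 1)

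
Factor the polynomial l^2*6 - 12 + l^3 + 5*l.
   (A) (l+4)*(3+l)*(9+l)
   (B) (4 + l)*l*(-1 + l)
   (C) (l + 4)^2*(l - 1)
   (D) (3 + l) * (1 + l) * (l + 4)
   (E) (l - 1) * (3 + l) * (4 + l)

We need to factor l^2*6 - 12 + l^3 + 5*l.
The factored form is (l - 1) * (3 + l) * (4 + l).
E) (l - 1) * (3 + l) * (4 + l)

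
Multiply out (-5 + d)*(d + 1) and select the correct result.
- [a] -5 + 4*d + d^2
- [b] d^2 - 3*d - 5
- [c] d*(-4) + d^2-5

Expanding (-5 + d)*(d + 1):
= d*(-4) + d^2-5
c) d*(-4) + d^2-5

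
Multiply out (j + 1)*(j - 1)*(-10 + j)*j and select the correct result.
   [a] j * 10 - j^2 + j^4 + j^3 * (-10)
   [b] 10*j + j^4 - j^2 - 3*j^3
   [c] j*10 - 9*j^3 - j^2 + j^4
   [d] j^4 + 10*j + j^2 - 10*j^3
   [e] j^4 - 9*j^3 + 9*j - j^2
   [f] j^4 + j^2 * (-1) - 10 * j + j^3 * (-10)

Expanding (j + 1)*(j - 1)*(-10 + j)*j:
= j * 10 - j^2 + j^4 + j^3 * (-10)
a) j * 10 - j^2 + j^4 + j^3 * (-10)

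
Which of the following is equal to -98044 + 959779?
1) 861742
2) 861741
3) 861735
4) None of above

-98044 + 959779 = 861735
3) 861735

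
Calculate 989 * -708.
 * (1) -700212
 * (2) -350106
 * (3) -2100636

989 * -708 = -700212
1) -700212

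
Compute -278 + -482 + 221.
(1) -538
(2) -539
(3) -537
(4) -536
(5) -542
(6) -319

First: -278 + -482 = -760
Then: -760 + 221 = -539
2) -539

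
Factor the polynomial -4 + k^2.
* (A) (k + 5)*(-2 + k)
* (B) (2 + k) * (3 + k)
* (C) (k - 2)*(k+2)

We need to factor -4 + k^2.
The factored form is (k - 2)*(k+2).
C) (k - 2)*(k+2)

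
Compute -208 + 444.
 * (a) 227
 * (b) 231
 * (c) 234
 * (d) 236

-208 + 444 = 236
d) 236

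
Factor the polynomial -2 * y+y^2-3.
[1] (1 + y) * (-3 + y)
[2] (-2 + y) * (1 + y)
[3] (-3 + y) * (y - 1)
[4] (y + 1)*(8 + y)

We need to factor -2 * y+y^2-3.
The factored form is (1 + y) * (-3 + y).
1) (1 + y) * (-3 + y)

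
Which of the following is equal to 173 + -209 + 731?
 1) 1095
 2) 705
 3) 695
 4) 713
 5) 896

First: 173 + -209 = -36
Then: -36 + 731 = 695
3) 695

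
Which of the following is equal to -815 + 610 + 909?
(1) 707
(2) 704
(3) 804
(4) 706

First: -815 + 610 = -205
Then: -205 + 909 = 704
2) 704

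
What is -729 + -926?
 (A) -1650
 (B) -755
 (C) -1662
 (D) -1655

-729 + -926 = -1655
D) -1655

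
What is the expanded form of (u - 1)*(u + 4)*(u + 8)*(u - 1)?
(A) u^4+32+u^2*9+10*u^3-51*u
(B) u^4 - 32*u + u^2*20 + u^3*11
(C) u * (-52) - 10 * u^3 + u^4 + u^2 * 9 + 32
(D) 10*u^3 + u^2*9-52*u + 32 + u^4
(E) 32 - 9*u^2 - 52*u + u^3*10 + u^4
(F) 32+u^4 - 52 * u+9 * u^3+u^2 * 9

Expanding (u - 1)*(u + 4)*(u + 8)*(u - 1):
= 10*u^3 + u^2*9-52*u + 32 + u^4
D) 10*u^3 + u^2*9-52*u + 32 + u^4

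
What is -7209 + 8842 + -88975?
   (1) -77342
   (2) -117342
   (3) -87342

First: -7209 + 8842 = 1633
Then: 1633 + -88975 = -87342
3) -87342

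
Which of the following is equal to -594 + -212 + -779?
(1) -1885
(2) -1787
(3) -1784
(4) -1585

First: -594 + -212 = -806
Then: -806 + -779 = -1585
4) -1585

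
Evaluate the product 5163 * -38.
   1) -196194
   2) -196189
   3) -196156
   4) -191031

5163 * -38 = -196194
1) -196194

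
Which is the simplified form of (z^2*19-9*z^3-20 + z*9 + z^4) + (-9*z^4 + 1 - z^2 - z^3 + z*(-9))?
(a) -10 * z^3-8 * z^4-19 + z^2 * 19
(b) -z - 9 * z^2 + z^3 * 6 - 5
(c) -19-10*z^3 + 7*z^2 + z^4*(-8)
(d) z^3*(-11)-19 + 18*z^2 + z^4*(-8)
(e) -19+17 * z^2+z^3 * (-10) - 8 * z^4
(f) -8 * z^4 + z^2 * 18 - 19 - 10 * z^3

Adding the polynomials and combining like terms:
(z^2*19 - 9*z^3 - 20 + z*9 + z^4) + (-9*z^4 + 1 - z^2 - z^3 + z*(-9))
= -8 * z^4 + z^2 * 18 - 19 - 10 * z^3
f) -8 * z^4 + z^2 * 18 - 19 - 10 * z^3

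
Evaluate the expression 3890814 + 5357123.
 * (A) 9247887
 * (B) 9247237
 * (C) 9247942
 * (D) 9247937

3890814 + 5357123 = 9247937
D) 9247937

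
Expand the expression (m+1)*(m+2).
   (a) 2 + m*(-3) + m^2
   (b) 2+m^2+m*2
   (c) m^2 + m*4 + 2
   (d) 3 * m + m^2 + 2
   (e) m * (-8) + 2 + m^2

Expanding (m+1)*(m+2):
= 3 * m + m^2 + 2
d) 3 * m + m^2 + 2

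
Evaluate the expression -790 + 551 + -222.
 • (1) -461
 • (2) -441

First: -790 + 551 = -239
Then: -239 + -222 = -461
1) -461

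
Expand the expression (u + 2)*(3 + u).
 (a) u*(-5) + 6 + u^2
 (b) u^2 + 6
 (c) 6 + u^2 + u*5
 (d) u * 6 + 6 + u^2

Expanding (u + 2)*(3 + u):
= 6 + u^2 + u*5
c) 6 + u^2 + u*5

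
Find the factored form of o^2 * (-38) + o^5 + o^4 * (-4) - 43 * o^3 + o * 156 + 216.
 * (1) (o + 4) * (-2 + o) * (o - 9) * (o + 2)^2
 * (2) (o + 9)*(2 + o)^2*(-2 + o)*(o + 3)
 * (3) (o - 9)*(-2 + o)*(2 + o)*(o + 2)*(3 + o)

We need to factor o^2 * (-38) + o^5 + o^4 * (-4) - 43 * o^3 + o * 156 + 216.
The factored form is (o - 9)*(-2 + o)*(2 + o)*(o + 2)*(3 + o).
3) (o - 9)*(-2 + o)*(2 + o)*(o + 2)*(3 + o)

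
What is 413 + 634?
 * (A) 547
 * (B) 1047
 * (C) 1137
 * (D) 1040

413 + 634 = 1047
B) 1047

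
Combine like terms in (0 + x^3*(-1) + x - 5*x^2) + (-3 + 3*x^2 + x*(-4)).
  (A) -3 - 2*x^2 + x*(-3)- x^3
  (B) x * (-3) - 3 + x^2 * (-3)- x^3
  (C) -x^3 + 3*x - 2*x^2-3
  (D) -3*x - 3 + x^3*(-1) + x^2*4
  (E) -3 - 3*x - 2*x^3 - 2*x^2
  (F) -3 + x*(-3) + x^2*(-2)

Adding the polynomials and combining like terms:
(0 + x^3*(-1) + x - 5*x^2) + (-3 + 3*x^2 + x*(-4))
= -3 - 2*x^2 + x*(-3)- x^3
A) -3 - 2*x^2 + x*(-3)- x^3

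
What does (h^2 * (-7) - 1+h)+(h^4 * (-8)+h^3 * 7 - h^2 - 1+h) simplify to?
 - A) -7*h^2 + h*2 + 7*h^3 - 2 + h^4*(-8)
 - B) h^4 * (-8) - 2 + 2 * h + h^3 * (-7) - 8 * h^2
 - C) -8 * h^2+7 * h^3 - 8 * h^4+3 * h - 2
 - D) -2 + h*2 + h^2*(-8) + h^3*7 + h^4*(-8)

Adding the polynomials and combining like terms:
(h^2*(-7) - 1 + h) + (h^4*(-8) + h^3*7 - h^2 - 1 + h)
= -2 + h*2 + h^2*(-8) + h^3*7 + h^4*(-8)
D) -2 + h*2 + h^2*(-8) + h^3*7 + h^4*(-8)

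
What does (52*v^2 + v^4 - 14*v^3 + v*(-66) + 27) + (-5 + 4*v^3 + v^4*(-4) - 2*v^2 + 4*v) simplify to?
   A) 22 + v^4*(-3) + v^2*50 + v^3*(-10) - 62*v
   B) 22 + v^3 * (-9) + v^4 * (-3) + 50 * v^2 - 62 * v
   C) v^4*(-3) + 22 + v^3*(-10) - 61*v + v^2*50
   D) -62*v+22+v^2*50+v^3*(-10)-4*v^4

Adding the polynomials and combining like terms:
(52*v^2 + v^4 - 14*v^3 + v*(-66) + 27) + (-5 + 4*v^3 + v^4*(-4) - 2*v^2 + 4*v)
= 22 + v^4*(-3) + v^2*50 + v^3*(-10) - 62*v
A) 22 + v^4*(-3) + v^2*50 + v^3*(-10) - 62*v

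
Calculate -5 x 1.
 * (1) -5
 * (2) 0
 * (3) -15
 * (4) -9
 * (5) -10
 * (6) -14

-5 * 1 = -5
1) -5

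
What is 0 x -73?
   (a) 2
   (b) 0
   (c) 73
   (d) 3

0 * -73 = 0
b) 0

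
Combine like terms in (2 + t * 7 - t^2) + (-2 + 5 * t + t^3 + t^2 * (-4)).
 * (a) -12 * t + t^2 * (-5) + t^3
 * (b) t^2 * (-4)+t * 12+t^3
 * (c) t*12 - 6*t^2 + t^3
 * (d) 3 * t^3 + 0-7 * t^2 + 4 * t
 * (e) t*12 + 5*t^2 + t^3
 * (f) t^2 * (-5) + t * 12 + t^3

Adding the polynomials and combining like terms:
(2 + t*7 - t^2) + (-2 + 5*t + t^3 + t^2*(-4))
= t^2 * (-5) + t * 12 + t^3
f) t^2 * (-5) + t * 12 + t^3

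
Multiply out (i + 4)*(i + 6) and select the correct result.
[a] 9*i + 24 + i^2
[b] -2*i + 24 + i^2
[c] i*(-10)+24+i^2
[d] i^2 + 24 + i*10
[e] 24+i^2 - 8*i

Expanding (i + 4)*(i + 6):
= i^2 + 24 + i*10
d) i^2 + 24 + i*10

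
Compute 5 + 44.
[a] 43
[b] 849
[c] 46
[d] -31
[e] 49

5 + 44 = 49
e) 49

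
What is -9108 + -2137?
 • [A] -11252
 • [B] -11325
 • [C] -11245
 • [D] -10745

-9108 + -2137 = -11245
C) -11245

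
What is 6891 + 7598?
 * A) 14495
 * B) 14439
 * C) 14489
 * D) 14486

6891 + 7598 = 14489
C) 14489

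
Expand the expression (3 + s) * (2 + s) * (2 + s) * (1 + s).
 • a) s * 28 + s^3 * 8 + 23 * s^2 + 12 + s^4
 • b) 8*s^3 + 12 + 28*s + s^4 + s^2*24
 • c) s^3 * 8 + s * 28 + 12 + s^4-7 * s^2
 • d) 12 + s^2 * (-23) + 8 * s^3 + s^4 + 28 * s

Expanding (3 + s) * (2 + s) * (2 + s) * (1 + s):
= s * 28 + s^3 * 8 + 23 * s^2 + 12 + s^4
a) s * 28 + s^3 * 8 + 23 * s^2 + 12 + s^4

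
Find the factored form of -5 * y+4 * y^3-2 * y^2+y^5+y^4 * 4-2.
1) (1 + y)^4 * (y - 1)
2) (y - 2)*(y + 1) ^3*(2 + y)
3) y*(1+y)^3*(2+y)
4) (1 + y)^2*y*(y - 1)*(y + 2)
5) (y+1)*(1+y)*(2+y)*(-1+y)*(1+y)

We need to factor -5 * y+4 * y^3-2 * y^2+y^5+y^4 * 4-2.
The factored form is (y+1)*(1+y)*(2+y)*(-1+y)*(1+y).
5) (y+1)*(1+y)*(2+y)*(-1+y)*(1+y)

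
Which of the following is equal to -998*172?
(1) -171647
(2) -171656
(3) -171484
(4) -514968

-998 * 172 = -171656
2) -171656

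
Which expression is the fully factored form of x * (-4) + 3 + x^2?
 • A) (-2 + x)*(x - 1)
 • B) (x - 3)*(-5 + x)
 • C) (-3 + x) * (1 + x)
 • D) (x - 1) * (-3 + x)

We need to factor x * (-4) + 3 + x^2.
The factored form is (x - 1) * (-3 + x).
D) (x - 1) * (-3 + x)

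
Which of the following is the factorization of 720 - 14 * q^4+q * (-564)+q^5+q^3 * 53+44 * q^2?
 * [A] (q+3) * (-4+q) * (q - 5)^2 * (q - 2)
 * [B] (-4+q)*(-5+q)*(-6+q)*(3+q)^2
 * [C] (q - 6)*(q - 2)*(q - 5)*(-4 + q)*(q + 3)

We need to factor 720 - 14 * q^4+q * (-564)+q^5+q^3 * 53+44 * q^2.
The factored form is (q - 6)*(q - 2)*(q - 5)*(-4 + q)*(q + 3).
C) (q - 6)*(q - 2)*(q - 5)*(-4 + q)*(q + 3)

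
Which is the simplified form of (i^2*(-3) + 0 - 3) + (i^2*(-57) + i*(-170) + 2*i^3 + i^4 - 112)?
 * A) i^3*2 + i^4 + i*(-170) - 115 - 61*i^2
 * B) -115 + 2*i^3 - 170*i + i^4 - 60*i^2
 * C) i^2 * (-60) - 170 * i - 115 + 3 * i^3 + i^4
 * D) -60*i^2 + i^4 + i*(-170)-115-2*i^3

Adding the polynomials and combining like terms:
(i^2*(-3) + 0 - 3) + (i^2*(-57) + i*(-170) + 2*i^3 + i^4 - 112)
= -115 + 2*i^3 - 170*i + i^4 - 60*i^2
B) -115 + 2*i^3 - 170*i + i^4 - 60*i^2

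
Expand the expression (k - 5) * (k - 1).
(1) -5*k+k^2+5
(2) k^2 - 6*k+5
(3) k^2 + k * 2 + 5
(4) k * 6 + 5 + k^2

Expanding (k - 5) * (k - 1):
= k^2 - 6*k+5
2) k^2 - 6*k+5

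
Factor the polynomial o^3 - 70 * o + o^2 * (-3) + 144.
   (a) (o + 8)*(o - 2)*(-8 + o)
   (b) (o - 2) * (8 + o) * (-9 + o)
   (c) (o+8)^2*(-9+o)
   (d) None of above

We need to factor o^3 - 70 * o + o^2 * (-3) + 144.
The factored form is (o - 2) * (8 + o) * (-9 + o).
b) (o - 2) * (8 + o) * (-9 + o)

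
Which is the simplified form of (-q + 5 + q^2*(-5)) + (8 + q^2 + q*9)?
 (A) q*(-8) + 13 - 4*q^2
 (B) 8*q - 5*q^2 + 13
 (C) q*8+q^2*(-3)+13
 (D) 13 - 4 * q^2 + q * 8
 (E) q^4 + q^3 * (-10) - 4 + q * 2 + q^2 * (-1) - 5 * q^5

Adding the polynomials and combining like terms:
(-q + 5 + q^2*(-5)) + (8 + q^2 + q*9)
= 13 - 4 * q^2 + q * 8
D) 13 - 4 * q^2 + q * 8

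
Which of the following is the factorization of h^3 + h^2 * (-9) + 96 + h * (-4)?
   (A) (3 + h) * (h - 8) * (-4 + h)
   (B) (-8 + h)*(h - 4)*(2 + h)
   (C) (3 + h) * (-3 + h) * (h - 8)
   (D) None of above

We need to factor h^3 + h^2 * (-9) + 96 + h * (-4).
The factored form is (3 + h) * (h - 8) * (-4 + h).
A) (3 + h) * (h - 8) * (-4 + h)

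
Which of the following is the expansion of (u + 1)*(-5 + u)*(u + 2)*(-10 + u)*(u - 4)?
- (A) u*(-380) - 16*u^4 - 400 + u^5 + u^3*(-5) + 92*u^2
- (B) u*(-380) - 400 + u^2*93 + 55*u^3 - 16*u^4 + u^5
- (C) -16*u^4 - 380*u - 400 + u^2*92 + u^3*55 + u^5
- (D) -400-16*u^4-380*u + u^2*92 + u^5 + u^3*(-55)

Expanding (u + 1)*(-5 + u)*(u + 2)*(-10 + u)*(u - 4):
= -16*u^4 - 380*u - 400 + u^2*92 + u^3*55 + u^5
C) -16*u^4 - 380*u - 400 + u^2*92 + u^3*55 + u^5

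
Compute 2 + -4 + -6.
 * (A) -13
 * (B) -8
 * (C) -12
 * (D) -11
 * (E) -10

First: 2 + -4 = -2
Then: -2 + -6 = -8
B) -8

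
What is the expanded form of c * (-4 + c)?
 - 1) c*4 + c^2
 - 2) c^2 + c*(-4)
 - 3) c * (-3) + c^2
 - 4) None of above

Expanding c * (-4 + c):
= c^2 + c*(-4)
2) c^2 + c*(-4)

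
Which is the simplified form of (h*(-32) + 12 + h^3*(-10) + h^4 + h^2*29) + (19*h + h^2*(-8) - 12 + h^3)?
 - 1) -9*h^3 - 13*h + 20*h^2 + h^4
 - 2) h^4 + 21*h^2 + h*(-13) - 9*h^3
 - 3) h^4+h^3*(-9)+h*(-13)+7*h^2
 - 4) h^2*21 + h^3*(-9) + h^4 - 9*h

Adding the polynomials and combining like terms:
(h*(-32) + 12 + h^3*(-10) + h^4 + h^2*29) + (19*h + h^2*(-8) - 12 + h^3)
= h^4 + 21*h^2 + h*(-13) - 9*h^3
2) h^4 + 21*h^2 + h*(-13) - 9*h^3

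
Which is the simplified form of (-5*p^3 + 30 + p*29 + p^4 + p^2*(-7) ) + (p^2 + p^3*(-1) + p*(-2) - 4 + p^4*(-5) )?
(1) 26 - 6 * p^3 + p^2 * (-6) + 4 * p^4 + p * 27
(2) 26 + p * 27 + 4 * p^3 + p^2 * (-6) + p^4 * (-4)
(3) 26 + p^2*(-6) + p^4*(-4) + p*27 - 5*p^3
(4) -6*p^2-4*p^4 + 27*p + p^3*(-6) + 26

Adding the polynomials and combining like terms:
(-5*p^3 + 30 + p*29 + p^4 + p^2*(-7)) + (p^2 + p^3*(-1) + p*(-2) - 4 + p^4*(-5))
= -6*p^2-4*p^4 + 27*p + p^3*(-6) + 26
4) -6*p^2-4*p^4 + 27*p + p^3*(-6) + 26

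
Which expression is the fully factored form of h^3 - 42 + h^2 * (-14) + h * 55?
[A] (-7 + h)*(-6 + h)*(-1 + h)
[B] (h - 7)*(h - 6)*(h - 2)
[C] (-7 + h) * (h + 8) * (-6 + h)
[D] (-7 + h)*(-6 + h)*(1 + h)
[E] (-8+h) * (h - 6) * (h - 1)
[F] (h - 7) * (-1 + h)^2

We need to factor h^3 - 42 + h^2 * (-14) + h * 55.
The factored form is (-7 + h)*(-6 + h)*(-1 + h).
A) (-7 + h)*(-6 + h)*(-1 + h)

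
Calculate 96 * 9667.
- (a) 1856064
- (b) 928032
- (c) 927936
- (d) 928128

96 * 9667 = 928032
b) 928032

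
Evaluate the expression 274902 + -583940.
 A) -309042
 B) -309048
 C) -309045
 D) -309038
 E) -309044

274902 + -583940 = -309038
D) -309038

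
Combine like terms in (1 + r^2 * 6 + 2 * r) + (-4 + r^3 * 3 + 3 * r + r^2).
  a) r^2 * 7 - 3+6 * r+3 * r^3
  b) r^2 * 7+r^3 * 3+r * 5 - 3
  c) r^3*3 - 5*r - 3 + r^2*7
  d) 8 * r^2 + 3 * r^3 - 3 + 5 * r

Adding the polynomials and combining like terms:
(1 + r^2*6 + 2*r) + (-4 + r^3*3 + 3*r + r^2)
= r^2 * 7+r^3 * 3+r * 5 - 3
b) r^2 * 7+r^3 * 3+r * 5 - 3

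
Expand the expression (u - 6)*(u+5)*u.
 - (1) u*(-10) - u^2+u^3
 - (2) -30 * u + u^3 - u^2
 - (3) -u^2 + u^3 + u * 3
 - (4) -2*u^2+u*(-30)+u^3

Expanding (u - 6)*(u+5)*u:
= -30 * u + u^3 - u^2
2) -30 * u + u^3 - u^2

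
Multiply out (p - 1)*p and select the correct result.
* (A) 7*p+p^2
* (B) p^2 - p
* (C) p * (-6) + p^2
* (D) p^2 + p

Expanding (p - 1)*p:
= p^2 - p
B) p^2 - p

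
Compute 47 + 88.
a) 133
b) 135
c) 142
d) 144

47 + 88 = 135
b) 135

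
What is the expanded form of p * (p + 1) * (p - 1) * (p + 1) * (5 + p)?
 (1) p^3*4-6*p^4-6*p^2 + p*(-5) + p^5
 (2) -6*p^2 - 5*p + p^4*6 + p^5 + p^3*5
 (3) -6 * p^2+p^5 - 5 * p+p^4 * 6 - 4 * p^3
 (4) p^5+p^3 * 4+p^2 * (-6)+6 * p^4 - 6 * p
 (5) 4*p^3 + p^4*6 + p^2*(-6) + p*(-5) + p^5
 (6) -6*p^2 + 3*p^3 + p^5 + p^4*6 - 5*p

Expanding p * (p + 1) * (p - 1) * (p + 1) * (5 + p):
= 4*p^3 + p^4*6 + p^2*(-6) + p*(-5) + p^5
5) 4*p^3 + p^4*6 + p^2*(-6) + p*(-5) + p^5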